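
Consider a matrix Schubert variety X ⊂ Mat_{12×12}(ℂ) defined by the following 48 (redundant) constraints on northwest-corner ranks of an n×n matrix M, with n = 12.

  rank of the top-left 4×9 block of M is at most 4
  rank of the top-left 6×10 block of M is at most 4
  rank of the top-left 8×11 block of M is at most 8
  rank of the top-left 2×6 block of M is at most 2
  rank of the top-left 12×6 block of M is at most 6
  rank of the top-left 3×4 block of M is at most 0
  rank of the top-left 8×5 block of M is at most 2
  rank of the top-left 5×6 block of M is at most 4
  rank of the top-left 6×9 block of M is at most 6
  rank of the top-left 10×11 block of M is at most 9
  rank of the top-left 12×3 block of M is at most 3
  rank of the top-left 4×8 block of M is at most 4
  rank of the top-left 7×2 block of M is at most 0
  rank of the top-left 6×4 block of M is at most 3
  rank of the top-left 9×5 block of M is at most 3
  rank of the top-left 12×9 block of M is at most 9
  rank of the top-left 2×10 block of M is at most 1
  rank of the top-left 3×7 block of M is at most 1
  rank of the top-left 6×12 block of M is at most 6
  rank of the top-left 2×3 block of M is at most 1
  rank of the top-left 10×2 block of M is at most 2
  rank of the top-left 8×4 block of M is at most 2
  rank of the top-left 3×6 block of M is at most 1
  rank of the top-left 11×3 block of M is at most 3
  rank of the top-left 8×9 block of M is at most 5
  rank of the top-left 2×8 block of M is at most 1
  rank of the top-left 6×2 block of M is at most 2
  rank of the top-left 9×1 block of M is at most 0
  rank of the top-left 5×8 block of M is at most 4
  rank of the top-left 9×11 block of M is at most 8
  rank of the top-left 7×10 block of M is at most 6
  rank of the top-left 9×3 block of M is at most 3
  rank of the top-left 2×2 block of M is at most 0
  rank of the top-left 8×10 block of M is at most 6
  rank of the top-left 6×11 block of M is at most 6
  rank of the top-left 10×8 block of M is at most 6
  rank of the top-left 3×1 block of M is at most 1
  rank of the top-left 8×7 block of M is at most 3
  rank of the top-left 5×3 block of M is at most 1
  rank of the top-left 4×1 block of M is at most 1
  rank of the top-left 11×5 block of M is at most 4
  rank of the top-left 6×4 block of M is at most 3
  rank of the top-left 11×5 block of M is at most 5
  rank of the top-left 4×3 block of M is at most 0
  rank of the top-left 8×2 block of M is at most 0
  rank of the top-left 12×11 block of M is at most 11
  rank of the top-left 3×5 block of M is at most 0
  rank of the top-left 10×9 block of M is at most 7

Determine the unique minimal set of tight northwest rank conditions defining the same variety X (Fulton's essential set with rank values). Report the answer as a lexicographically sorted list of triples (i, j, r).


Rank table r_w(12×12) implied by the 48 constraints:

  i=1: 0  0  0  0  0  1  1  1  1  1  1  1
  i=2: 0  0  0  0  0  1  1  1  1  1  2  2
  i=3: 0  0  0  0  0  1  1  2  2  2  3  3
  i=4: 0  0  0  1  1  2  2  3  3  3  4  4
  i=5: 0  0  1  2  2  3  3  4  4  4  5  5
  i=6: 0  0  1  2  2  3  3  4  4  4  5  6
  i=7: 0  0  1  2  2  3  3  4  5  5  6  7
  i=8: 0  0  1  2  2  3  3  4  5  6  7  8
  i=9: 0  1  2  3  3  4  4  5  6  7  8  9
  i=10: 1  2  3  4  4  5  5  6  7  8  9  10
  i=11: 1  2  3  4  4  5  6  7  8  9  10  11
  i=12: 1  2  3  4  5  6  7  8  9  10  11  12

second differences of R give the permutation w = (6, 11, 8, 4, 3, 12, 9, 10, 2, 1, 7, 5).

Fulton essential set (10 of the 41 Rothe cells):

[(2, 10, 1), (3, 5, 0), (3, 7, 1), (4, 3, 0), (6, 10, 4), (8, 2, 0), (8, 5, 2), (8, 7, 3), (9, 1, 0), (11, 5, 4)]


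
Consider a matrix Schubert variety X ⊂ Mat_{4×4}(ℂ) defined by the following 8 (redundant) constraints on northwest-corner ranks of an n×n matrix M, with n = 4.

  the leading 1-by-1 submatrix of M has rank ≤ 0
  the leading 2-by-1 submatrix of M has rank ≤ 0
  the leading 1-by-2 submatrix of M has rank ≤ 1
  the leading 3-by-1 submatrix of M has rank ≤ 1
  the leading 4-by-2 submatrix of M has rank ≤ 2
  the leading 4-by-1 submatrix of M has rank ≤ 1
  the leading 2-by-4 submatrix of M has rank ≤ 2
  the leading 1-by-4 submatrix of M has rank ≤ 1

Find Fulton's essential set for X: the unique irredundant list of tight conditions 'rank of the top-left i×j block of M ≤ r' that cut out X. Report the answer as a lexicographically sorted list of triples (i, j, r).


The tightest implied rank at each (i,j), from the 8 conditions:

  R[1]: 0, 1, 1, 1
  R[2]: 0, 1, 2, 2
  R[3]: 1, 2, 3, 3
  R[4]: 1, 2, 3, 4

so w = (2, 3, 1, 4).

Fulton essential set (1 of the 2 Rothe cells):

[(2, 1, 0)]


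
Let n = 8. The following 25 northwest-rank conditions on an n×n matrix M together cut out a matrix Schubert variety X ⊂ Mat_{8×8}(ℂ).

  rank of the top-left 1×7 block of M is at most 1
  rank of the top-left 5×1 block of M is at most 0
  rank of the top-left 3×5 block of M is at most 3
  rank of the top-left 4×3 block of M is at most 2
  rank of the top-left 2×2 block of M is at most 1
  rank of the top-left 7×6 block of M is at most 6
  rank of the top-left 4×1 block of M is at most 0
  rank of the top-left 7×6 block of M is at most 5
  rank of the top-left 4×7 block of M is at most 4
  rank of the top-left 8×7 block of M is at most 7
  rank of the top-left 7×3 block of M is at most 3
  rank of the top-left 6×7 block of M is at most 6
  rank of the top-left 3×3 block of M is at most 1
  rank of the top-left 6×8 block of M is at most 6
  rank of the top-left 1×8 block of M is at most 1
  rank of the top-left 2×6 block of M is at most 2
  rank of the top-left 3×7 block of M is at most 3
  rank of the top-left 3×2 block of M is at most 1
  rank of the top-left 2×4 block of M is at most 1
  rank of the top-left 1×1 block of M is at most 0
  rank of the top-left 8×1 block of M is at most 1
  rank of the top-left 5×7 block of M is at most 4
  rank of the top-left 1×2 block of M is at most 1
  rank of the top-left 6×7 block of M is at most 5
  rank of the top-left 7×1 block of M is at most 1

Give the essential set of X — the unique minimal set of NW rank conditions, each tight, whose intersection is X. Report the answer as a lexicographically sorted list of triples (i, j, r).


Recovering R(i,j) via the rank-extension bound from the 25 conditions:

  i=1: 0, 1, 1, 1, 1, 1, 1, 1
  i=2: 0, 1, 1, 1, 2, 2, 2, 2
  i=3: 0, 1, 1, 2, 3, 3, 3, 3
  i=4: 0, 1, 2, 3, 4, 4, 4, 4
  i=5: 0, 1, 2, 3, 4, 4, 4, 5
  i=6: 1, 2, 3, 4, 5, 5, 5, 6
  i=7: 1, 2, 3, 4, 5, 5, 6, 7
  i=8: 1, 2, 3, 4, 5, 6, 7, 8

so w = (2, 5, 4, 3, 8, 1, 7, 6).

ℓ(w)=11; the 5 essential cells (i,j,r):

[(2, 4, 1), (3, 3, 1), (5, 1, 0), (5, 7, 4), (7, 6, 5)]


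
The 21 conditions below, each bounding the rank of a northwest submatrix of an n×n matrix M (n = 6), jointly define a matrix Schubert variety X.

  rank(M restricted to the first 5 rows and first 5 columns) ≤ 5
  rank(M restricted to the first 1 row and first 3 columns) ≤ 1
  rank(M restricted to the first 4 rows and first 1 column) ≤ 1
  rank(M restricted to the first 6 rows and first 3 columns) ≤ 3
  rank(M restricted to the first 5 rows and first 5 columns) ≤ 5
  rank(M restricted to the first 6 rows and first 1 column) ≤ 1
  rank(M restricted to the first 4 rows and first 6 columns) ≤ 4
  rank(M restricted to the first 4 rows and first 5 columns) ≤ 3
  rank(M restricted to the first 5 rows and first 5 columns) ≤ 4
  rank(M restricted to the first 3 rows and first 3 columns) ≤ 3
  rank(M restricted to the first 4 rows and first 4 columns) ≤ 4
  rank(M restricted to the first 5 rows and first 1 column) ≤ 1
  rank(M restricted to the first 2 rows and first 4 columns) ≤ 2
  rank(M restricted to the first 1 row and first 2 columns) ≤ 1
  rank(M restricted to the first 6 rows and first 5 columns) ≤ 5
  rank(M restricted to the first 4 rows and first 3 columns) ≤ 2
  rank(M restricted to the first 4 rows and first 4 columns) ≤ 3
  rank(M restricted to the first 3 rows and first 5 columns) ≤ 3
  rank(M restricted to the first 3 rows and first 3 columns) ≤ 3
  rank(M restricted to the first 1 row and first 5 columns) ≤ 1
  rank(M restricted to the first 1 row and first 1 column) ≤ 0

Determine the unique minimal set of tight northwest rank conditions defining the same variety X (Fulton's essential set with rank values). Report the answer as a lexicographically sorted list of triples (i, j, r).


Reconstructing r_w from the 21 given conditions:

  0  1  1  1  1  1
  1  2  2  2  2  2
  1  2  2  3  3  3
  1  2  2  3  3  4
  1  2  3  4  4  5
  1  2  3  4  5  6

second differences of R give the permutation w = (2, 1, 4, 6, 3, 5).

D(w) has 4 cells with 3 SE-corners; essential set:

[(1, 1, 0), (4, 3, 2), (4, 5, 3)]


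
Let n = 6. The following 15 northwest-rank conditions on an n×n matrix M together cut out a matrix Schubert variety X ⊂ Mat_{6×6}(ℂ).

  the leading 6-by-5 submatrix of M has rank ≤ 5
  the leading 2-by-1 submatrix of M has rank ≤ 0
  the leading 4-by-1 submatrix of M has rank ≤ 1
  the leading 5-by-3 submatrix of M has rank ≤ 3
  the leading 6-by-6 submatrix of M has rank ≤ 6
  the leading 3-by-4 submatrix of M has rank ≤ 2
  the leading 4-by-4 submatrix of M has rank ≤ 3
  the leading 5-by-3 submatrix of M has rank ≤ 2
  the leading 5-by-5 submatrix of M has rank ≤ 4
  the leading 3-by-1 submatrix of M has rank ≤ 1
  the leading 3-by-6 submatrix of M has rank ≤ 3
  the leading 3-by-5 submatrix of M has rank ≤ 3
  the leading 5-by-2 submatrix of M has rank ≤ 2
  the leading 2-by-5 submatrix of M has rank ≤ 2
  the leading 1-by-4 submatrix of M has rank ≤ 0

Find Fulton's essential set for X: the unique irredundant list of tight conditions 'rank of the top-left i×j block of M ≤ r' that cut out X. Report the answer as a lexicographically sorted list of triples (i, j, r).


Recovering R(i,j) via the rank-extension bound from the 15 conditions:

  0 | 0 | 0 | 0 | 1 | 1
  0 | 1 | 1 | 1 | 2 | 2
  1 | 2 | 2 | 2 | 3 | 3
  1 | 2 | 2 | 3 | 4 | 4
  1 | 2 | 2 | 3 | 4 | 5
  1 | 2 | 3 | 4 | 5 | 6

reading off 1-entries of Δ²R: w = (5, 2, 1, 4, 6, 3).

D(w) has 7 cells with 3 SE-corners; essential set:

[(1, 4, 0), (2, 1, 0), (5, 3, 2)]


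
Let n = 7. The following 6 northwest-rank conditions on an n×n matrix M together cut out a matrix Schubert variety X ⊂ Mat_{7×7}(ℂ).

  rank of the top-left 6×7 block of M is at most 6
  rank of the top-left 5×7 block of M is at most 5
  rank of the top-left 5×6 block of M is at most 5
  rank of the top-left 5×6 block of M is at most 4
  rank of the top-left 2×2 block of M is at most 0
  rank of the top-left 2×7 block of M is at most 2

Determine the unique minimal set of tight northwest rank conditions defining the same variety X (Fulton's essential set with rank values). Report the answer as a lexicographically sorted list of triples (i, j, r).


The tightest implied rank at each (i,j), from the 6 conditions:

  i=1: 0 0 1 1 1 1 1
  i=2: 0 0 1 2 2 2 2
  i=3: 1 1 2 3 3 3 3
  i=4: 1 2 3 4 4 4 4
  i=5: 1 2 3 4 4 4 5
  i=6: 1 2 3 4 5 5 6
  i=7: 1 2 3 4 5 6 7

so w = (3, 4, 1, 2, 7, 5, 6).

Fulton essential set (2 of the 6 Rothe cells):

[(2, 2, 0), (5, 6, 4)]


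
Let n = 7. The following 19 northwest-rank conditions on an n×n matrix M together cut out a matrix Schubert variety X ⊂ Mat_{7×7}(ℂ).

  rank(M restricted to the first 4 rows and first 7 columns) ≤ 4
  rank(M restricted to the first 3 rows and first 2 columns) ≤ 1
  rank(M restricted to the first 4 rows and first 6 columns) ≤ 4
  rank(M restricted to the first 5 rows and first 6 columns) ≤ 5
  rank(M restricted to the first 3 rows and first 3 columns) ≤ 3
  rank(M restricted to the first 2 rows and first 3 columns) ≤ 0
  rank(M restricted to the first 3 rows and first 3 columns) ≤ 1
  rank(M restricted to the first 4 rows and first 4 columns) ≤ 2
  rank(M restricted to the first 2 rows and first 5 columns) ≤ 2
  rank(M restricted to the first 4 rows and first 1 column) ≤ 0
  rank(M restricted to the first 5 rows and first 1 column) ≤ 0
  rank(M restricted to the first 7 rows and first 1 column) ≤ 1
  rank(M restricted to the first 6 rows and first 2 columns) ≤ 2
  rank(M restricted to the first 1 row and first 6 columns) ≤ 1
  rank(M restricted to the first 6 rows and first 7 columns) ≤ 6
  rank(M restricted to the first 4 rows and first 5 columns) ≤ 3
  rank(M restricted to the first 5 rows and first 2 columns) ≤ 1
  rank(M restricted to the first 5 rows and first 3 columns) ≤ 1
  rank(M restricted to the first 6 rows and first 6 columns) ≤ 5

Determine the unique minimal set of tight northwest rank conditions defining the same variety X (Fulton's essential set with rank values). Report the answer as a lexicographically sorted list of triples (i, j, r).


Propagating the 19 rank bounds to every northwest block:

  0 | 0 | 0 | 1 | 1 | 1 | 1
  0 | 0 | 0 | 1 | 2 | 2 | 2
  0 | 1 | 1 | 2 | 3 | 3 | 3
  0 | 1 | 1 | 2 | 3 | 4 | 4
  0 | 1 | 1 | 2 | 3 | 4 | 5
  1 | 2 | 2 | 3 | 4 | 5 | 6
  1 | 2 | 3 | 4 | 5 | 6 | 7

so w = (4, 5, 2, 6, 7, 1, 3).

ℓ(w)=11; the 3 essential cells (i,j,r):

[(2, 3, 0), (5, 1, 0), (5, 3, 1)]


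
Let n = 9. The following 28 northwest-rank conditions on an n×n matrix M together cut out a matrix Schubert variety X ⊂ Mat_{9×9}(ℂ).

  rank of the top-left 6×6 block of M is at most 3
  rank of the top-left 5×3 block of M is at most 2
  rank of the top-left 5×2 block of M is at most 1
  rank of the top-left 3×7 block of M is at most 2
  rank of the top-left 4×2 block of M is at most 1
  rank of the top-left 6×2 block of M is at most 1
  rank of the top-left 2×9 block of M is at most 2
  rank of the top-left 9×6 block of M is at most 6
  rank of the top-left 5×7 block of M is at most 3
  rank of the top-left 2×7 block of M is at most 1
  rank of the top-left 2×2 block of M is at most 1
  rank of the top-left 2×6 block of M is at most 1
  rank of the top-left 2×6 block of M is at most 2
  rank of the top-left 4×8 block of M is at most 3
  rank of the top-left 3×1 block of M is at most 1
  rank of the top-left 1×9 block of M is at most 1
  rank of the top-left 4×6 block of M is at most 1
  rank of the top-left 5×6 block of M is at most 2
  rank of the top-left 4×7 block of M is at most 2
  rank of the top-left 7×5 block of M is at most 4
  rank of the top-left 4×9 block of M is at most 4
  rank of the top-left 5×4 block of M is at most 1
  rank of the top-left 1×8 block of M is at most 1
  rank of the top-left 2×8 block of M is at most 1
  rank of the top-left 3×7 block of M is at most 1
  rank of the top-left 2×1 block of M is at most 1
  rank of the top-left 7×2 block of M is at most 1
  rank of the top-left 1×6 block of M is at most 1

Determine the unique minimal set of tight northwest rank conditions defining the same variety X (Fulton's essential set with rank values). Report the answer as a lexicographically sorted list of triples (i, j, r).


Rank table r_w(9×9) implied by the 28 constraints:

  1, 1, 1, 1, 1, 1, 1, 1, 1
  1, 1, 1, 1, 1, 1, 1, 1, 2
  1, 1, 1, 1, 1, 1, 1, 2, 3
  1, 1, 1, 1, 1, 1, 2, 3, 4
  1, 1, 1, 1, 2, 2, 3, 4, 5
  1, 1, 2, 2, 3, 3, 4, 5, 6
  1, 1, 2, 3, 4, 4, 5, 6, 7
  1, 2, 3, 4, 5, 5, 6, 7, 8
  1, 2, 3, 4, 5, 6, 7, 8, 9

hence w(1..9) = (1, 9, 8, 7, 5, 3, 4, 2, 6).

|D(w)|=23, |Ess(w)|=5:

[(2, 8, 1), (3, 7, 1), (4, 6, 1), (5, 4, 1), (7, 2, 1)]


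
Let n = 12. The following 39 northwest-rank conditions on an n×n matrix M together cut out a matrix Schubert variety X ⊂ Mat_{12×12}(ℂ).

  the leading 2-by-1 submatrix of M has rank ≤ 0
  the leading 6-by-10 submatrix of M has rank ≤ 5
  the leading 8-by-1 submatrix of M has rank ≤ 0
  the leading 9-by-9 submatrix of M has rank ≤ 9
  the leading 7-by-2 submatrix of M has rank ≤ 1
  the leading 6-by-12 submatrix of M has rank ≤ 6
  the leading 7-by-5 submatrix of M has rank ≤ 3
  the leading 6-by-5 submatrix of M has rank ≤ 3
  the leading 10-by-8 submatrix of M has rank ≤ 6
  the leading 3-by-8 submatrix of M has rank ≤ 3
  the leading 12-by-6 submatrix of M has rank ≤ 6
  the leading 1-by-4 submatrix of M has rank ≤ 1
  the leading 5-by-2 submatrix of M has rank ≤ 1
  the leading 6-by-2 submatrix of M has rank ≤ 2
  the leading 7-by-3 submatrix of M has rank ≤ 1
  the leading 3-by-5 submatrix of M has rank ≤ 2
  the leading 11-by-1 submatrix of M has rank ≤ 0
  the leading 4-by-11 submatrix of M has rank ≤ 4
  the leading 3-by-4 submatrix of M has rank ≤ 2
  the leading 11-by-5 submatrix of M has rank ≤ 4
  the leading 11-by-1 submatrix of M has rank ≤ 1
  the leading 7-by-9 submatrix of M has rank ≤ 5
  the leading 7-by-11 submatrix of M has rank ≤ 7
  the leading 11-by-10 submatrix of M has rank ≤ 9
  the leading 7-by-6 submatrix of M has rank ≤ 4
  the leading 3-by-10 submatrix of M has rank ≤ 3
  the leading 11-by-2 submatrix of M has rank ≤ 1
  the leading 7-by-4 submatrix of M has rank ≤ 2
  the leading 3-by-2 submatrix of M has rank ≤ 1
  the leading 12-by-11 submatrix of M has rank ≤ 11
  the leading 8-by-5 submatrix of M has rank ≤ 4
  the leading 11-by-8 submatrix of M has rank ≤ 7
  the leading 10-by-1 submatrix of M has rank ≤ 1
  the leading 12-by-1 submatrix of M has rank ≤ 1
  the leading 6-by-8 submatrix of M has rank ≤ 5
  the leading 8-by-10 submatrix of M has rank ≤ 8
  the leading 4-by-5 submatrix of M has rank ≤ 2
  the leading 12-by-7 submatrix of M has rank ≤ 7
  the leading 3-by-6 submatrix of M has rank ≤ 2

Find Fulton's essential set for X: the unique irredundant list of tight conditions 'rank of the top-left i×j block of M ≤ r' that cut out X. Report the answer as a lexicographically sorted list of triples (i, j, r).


The tightest implied rank at each (i,j), from the 39 conditions:

  row 1: 0  1  1  1  1  1  1  1  1  1  1  1
  row 2: 0  1  1  2  2  2  2  2  2  2  2  2
  row 3: 0  1  1  2  2  2  3  3  3  3  3  3
  row 4: 0  1  1  2  2  3  4  4  4  4  4  4
  row 5: 0  1  1  2  3  4  5  5  5  5  5  5
  row 6: 0  1  1  2  3  4  5  5  5  5  6  6
  row 7: 0  1  1  2  3  4  5  5  5  6  7  7
  row 8: 0  1  2  3  4  5  6  6  6  7  8  8
  row 9: 0  1  2  3  4  5  6  6  7  8  9  9
  row 10: 0  1  2  3  4  5  6  6  7  8  9  10
  row 11: 0  1  2  3  4  5  6  7  8  9  10  11
  row 12: 1  2  3  4  5  6  7  8  9  10  11  12

second differences of R give the permutation w = (2, 4, 7, 6, 5, 11, 10, 3, 9, 12, 8, 1).

7 SE-corners of the 27-cell Rothe diagram give Ess(w):

[(3, 6, 2), (4, 5, 2), (6, 10, 5), (7, 3, 1), (7, 9, 5), (10, 8, 6), (11, 1, 0)]


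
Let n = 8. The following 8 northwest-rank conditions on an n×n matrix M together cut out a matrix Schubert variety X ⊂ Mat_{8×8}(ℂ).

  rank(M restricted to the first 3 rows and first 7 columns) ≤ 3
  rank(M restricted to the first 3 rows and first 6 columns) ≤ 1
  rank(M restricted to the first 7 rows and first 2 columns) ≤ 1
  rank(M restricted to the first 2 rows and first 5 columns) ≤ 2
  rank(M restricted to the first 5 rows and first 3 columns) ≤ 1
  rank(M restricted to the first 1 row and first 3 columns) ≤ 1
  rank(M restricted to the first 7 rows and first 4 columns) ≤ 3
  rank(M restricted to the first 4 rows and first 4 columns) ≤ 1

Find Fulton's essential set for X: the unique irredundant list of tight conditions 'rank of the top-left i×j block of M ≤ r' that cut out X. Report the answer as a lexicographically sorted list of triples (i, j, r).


Propagating the 8 rank bounds to every northwest block:

  row 1: 1  1  1  1  1  1  1  1
  row 2: 1  1  1  1  1  1  2  2
  row 3: 1  1  1  1  1  1  2  3
  row 4: 1  1  1  1  2  2  3  4
  row 5: 1  1  1  2  3  3  4  5
  row 6: 1  1  2  3  4  4  5  6
  row 7: 1  1  2  3  4  5  6  7
  row 8: 1  2  3  4  5  6  7  8

giving w = (1, 7, 8, 5, 4, 3, 6, 2) via Δ²R.

|D(w)|=17, |Ess(w)|=4:

[(3, 6, 1), (4, 4, 1), (5, 3, 1), (7, 2, 1)]


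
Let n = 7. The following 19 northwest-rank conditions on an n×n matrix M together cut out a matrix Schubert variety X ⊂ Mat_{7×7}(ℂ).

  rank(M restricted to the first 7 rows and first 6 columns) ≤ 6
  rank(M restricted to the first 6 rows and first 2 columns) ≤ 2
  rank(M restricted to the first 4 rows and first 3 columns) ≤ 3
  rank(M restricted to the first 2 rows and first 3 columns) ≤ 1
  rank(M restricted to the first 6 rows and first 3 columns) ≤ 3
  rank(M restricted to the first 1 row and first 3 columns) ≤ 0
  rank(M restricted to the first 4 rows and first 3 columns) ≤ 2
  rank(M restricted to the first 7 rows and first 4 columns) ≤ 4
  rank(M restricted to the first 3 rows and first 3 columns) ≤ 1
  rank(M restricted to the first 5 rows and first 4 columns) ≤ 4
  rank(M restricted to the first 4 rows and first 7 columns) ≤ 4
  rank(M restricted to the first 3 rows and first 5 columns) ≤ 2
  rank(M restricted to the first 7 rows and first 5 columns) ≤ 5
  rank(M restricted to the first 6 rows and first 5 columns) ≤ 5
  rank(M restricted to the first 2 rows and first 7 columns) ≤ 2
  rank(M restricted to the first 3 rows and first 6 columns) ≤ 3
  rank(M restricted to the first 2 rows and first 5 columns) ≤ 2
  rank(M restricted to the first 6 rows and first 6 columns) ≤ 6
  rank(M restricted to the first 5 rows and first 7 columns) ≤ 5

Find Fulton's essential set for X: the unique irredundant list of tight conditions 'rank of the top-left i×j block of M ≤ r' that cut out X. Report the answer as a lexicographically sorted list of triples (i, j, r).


The tightest implied rank at each (i,j), from the 19 conditions:

  0, 0, 0, 1, 1, 1, 1
  1, 1, 1, 2, 2, 2, 2
  1, 1, 1, 2, 2, 3, 3
  1, 2, 2, 3, 3, 4, 4
  1, 2, 3, 4, 4, 5, 5
  1, 2, 3, 4, 5, 6, 6
  1, 2, 3, 4, 5, 6, 7

reading off 1-entries of Δ²R: w = (4, 1, 6, 2, 3, 5, 7).

|D(w)|=6, |Ess(w)|=3:

[(1, 3, 0), (3, 3, 1), (3, 5, 2)]


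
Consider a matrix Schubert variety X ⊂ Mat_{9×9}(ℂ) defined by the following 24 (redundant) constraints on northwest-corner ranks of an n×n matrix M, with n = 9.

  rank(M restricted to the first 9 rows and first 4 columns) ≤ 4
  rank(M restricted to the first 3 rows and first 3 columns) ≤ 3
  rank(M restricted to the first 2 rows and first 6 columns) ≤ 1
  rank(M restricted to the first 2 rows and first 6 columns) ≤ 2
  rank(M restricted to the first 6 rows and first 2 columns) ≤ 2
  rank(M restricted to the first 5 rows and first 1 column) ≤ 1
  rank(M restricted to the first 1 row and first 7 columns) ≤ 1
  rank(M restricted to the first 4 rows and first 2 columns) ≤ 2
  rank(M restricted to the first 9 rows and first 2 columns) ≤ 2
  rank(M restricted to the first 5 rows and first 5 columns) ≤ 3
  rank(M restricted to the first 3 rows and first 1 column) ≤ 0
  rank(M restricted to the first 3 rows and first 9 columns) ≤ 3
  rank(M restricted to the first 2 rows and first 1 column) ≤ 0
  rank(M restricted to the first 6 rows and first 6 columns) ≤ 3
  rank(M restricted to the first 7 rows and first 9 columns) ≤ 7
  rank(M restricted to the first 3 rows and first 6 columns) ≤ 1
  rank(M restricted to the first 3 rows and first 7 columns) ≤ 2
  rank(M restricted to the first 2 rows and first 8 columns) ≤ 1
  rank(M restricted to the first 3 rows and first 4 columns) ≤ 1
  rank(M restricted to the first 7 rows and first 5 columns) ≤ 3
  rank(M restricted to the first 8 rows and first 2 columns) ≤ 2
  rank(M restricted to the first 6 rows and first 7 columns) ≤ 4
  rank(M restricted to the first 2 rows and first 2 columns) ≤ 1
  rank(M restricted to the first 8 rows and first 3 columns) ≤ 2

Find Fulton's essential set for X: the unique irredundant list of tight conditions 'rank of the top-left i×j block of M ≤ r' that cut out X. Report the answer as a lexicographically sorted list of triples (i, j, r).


Propagating the 24 rank bounds to every northwest block:

  0, 1, 1, 1, 1, 1, 1, 1, 1
  0, 1, 1, 1, 1, 1, 1, 1, 2
  0, 1, 1, 1, 1, 1, 2, 2, 3
  1, 2, 2, 2, 2, 2, 3, 3, 4
  1, 2, 2, 3, 3, 3, 4, 4, 5
  1, 2, 2, 3, 3, 3, 4, 5, 6
  1, 2, 2, 3, 3, 4, 5, 6, 7
  1, 2, 2, 3, 4, 5, 6, 7, 8
  1, 2, 3, 4, 5, 6, 7, 8, 9

giving w = (2, 9, 7, 1, 4, 8, 6, 5, 3) via Δ²R.

|D(w)|=20, |Ess(w)|=6:

[(2, 8, 1), (3, 1, 0), (3, 6, 1), (6, 6, 3), (7, 5, 3), (8, 3, 2)]


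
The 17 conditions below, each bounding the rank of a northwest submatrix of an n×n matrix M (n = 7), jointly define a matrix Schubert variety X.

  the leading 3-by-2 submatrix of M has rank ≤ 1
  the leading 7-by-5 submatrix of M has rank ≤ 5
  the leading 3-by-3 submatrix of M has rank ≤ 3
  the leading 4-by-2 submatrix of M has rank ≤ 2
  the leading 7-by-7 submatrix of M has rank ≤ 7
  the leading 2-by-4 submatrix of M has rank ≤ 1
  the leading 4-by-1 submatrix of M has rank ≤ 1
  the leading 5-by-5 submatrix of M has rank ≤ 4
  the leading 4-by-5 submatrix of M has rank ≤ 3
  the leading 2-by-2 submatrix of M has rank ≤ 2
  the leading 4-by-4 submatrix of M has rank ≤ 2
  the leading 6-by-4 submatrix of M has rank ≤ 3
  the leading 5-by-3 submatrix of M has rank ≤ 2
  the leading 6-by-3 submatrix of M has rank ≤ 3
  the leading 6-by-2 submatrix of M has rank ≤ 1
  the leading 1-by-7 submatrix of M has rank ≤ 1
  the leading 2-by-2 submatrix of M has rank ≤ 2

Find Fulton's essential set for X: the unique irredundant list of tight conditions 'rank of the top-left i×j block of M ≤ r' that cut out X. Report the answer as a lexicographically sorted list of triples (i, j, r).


Propagating the 17 rank bounds to every northwest block:

  i=1: 1 1 1 1 1 1 1
  i=2: 1 1 1 1 2 2 2
  i=3: 1 1 2 2 3 3 3
  i=4: 1 1 2 2 3 4 4
  i=5: 1 1 2 3 4 5 5
  i=6: 1 1 2 3 4 5 6
  i=7: 1 2 3 4 5 6 7

reading off 1-entries of Δ²R: w = (1, 5, 3, 6, 4, 7, 2).

ℓ(w)=8; the 3 essential cells (i,j,r):

[(2, 4, 1), (4, 4, 2), (6, 2, 1)]


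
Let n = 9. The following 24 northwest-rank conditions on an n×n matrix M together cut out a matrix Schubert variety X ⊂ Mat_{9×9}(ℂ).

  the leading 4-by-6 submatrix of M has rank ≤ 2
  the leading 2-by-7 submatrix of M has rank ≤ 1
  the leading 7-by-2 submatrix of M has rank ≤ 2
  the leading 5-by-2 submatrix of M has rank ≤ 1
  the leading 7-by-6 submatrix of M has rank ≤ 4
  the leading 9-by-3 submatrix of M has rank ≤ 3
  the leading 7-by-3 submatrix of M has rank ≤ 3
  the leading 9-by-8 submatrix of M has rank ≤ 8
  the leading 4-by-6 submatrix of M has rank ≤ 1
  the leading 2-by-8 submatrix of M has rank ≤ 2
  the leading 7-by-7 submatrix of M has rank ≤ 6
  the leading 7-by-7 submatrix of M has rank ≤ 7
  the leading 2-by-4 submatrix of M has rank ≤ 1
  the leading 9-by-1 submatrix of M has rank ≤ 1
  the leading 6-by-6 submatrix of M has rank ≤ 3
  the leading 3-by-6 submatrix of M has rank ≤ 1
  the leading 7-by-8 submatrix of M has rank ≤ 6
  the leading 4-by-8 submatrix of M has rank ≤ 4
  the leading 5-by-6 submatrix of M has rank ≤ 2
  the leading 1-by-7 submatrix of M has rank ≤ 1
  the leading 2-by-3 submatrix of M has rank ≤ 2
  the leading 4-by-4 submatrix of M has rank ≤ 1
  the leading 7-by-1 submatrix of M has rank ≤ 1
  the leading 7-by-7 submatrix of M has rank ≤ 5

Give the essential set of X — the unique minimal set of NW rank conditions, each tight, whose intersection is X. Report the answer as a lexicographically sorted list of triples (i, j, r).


Reconstructing r_w from the 24 given conditions:

  i=1: 1, 1, 1, 1, 1, 1, 1, 1, 1
  i=2: 1, 1, 1, 1, 1, 1, 1, 2, 2
  i=3: 1, 1, 1, 1, 1, 1, 2, 3, 3
  i=4: 1, 1, 1, 1, 1, 1, 2, 3, 4
  i=5: 1, 1, 2, 2, 2, 2, 3, 4, 5
  i=6: 1, 2, 3, 3, 3, 3, 4, 5, 6
  i=7: 1, 2, 3, 4, 4, 4, 5, 6, 7
  i=8: 1, 2, 3, 4, 5, 5, 6, 7, 8
  i=9: 1, 2, 3, 4, 5, 6, 7, 8, 9

the unique w with this rank table is (1, 8, 7, 9, 3, 2, 4, 5, 6).

ℓ(w)=17; the 3 essential cells (i,j,r):

[(2, 7, 1), (4, 6, 1), (5, 2, 1)]


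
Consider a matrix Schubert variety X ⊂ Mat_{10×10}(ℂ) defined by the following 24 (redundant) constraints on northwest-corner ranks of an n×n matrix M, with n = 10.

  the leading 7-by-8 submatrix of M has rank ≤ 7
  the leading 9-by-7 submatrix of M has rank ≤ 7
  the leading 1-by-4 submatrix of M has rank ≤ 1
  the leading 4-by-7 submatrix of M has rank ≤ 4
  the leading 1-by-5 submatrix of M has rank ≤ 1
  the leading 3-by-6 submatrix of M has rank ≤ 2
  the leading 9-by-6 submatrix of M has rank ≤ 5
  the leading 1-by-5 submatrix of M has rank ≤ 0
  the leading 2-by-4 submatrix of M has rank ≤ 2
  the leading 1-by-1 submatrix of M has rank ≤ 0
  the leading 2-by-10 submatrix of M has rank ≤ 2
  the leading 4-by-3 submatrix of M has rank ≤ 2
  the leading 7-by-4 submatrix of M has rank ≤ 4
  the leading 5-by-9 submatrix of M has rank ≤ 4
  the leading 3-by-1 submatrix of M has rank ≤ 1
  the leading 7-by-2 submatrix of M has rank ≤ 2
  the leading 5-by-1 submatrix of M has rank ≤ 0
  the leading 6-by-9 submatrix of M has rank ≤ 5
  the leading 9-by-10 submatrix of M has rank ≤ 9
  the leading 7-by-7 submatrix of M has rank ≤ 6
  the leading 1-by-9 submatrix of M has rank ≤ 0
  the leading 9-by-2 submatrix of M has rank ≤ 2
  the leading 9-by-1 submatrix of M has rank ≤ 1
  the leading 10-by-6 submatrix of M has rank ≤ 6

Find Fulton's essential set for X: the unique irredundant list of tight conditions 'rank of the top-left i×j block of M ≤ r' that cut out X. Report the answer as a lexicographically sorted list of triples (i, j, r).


The tightest implied rank at each (i,j), from the 24 conditions:

  row 1: 0, 0, 0, 0, 0, 0, 0, 0, 0, 1
  row 2: 0, 1, 1, 1, 1, 1, 1, 1, 1, 2
  row 3: 0, 1, 2, 2, 2, 2, 2, 2, 2, 3
  row 4: 0, 1, 2, 3, 3, 3, 3, 3, 3, 4
  row 5: 0, 1, 2, 3, 4, 4, 4, 4, 4, 5
  row 6: 1, 2, 3, 4, 5, 5, 5, 5, 5, 6
  row 7: 1, 2, 3, 4, 5, 5, 6, 6, 6, 7
  row 8: 1, 2, 3, 4, 5, 5, 6, 7, 7, 8
  row 9: 1, 2, 3, 4, 5, 5, 6, 7, 8, 9
  row 10: 1, 2, 3, 4, 5, 6, 7, 8, 9, 10

second differences of R give the permutation w = (10, 2, 3, 4, 5, 1, 7, 8, 9, 6).

ℓ(w)=16; the 3 essential cells (i,j,r):

[(1, 9, 0), (5, 1, 0), (9, 6, 5)]


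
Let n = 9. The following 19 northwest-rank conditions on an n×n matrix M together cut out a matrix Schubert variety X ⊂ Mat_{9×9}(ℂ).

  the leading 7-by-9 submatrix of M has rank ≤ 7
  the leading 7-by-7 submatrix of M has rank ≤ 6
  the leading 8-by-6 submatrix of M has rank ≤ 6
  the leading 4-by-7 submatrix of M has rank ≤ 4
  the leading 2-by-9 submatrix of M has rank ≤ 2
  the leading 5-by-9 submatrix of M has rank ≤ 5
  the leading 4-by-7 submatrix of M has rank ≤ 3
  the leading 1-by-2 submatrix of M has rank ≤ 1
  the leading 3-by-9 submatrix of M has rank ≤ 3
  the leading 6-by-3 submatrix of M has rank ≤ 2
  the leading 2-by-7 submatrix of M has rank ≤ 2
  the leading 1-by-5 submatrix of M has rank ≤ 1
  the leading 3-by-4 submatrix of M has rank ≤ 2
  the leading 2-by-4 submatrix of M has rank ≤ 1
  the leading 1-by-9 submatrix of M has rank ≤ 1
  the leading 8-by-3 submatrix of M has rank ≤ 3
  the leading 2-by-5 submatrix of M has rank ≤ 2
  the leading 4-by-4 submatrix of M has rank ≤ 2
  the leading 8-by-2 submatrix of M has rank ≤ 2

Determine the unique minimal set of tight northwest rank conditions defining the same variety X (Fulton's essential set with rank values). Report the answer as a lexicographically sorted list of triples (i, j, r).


Recovering R(i,j) via the rank-extension bound from the 19 conditions:

  1 1 1 1 1 1 1 1 1
  1 1 1 1 2 2 2 2 2
  1 2 2 2 3 3 3 3 3
  1 2 2 2 3 3 3 4 4
  1 2 2 3 4 4 4 5 5
  1 2 2 3 4 5 5 6 6
  1 2 3 4 5 6 6 7 7
  1 2 3 4 5 6 7 8 8
  1 2 3 4 5 6 7 8 9

giving w = (1, 5, 2, 8, 4, 6, 3, 7, 9) via Δ²R.

ℓ(w)=9; the 4 essential cells (i,j,r):

[(2, 4, 1), (4, 4, 2), (4, 7, 3), (6, 3, 2)]


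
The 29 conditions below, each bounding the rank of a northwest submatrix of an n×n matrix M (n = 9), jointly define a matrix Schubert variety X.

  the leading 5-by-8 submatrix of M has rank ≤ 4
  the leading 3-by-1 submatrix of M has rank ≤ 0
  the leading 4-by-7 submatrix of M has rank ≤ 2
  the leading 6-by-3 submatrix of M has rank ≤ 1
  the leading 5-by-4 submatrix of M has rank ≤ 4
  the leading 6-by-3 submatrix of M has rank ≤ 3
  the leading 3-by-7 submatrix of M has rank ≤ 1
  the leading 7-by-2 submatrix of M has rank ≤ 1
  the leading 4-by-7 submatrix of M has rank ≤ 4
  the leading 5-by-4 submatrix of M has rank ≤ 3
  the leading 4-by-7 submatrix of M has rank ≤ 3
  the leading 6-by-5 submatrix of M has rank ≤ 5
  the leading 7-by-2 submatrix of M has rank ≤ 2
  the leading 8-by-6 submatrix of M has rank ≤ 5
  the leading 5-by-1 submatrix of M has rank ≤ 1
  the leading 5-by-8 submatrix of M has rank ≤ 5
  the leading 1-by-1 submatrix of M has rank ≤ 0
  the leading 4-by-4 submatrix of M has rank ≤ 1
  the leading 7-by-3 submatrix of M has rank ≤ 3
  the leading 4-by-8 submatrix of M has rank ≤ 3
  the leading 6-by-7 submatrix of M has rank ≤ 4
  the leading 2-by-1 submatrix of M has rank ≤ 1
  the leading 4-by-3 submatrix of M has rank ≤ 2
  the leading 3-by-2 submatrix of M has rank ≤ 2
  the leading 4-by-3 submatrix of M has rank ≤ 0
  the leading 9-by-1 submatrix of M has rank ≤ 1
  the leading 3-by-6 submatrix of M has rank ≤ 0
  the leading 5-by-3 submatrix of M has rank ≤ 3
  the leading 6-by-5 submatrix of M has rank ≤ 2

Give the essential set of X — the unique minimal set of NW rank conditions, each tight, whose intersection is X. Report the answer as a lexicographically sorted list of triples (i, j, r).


Recovering R(i,j) via the rank-extension bound from the 29 conditions:

  row 1: 0  0  0  0  0  0  1  1  1
  row 2: 0  0  0  0  0  0  1  2  2
  row 3: 0  0  0  0  0  0  1  2  3
  row 4: 0  0  0  1  1  1  2  3  4
  row 5: 1  1  1  2  2  2  3  4  5
  row 6: 1  1  1  2  2  3  4  5  6
  row 7: 1  1  2  3  3  4  5  6  7
  row 8: 1  2  3  4  4  5  6  7  8
  row 9: 1  2  3  4  5  6  7  8  9

reading off 1-entries of Δ²R: w = (7, 8, 9, 4, 1, 6, 3, 2, 5).

D(w) has 25 cells with 5 SE-corners; essential set:

[(3, 6, 0), (4, 3, 0), (6, 3, 1), (6, 5, 2), (7, 2, 1)]


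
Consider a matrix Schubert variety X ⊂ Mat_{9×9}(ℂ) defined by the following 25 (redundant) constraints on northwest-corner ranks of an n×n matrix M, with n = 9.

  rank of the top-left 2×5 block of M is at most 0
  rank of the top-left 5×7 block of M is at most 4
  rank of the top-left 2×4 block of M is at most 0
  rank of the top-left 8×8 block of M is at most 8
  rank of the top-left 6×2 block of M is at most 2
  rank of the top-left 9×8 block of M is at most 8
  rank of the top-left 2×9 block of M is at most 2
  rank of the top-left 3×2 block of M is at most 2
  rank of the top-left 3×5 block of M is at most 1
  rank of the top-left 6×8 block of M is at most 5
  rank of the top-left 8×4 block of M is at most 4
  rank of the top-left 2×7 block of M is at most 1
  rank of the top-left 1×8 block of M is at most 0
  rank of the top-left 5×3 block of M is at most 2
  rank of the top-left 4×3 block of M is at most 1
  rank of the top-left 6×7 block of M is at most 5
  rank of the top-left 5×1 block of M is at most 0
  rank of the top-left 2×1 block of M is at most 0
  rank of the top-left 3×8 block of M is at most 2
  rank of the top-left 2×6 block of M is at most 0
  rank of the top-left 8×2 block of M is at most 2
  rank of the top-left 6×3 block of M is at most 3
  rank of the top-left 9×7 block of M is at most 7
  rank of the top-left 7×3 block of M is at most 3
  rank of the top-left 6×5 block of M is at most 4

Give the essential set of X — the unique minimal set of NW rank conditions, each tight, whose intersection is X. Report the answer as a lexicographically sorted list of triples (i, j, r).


Rank table r_w(9×9) implied by the 25 constraints:

  row 1: 0 | 0 | 0 | 0 | 0 | 0 | 0 | 0 | 1
  row 2: 0 | 0 | 0 | 0 | 0 | 0 | 1 | 1 | 2
  row 3: 0 | 1 | 1 | 1 | 1 | 1 | 2 | 2 | 3
  row 4: 0 | 1 | 1 | 2 | 2 | 2 | 3 | 3 | 4
  row 5: 0 | 1 | 2 | 3 | 3 | 3 | 4 | 4 | 5
  row 6: 1 | 2 | 3 | 4 | 4 | 4 | 5 | 5 | 6
  row 7: 1 | 2 | 3 | 4 | 5 | 5 | 6 | 6 | 7
  row 8: 1 | 2 | 3 | 4 | 5 | 6 | 7 | 7 | 8
  row 9: 1 | 2 | 3 | 4 | 5 | 6 | 7 | 8 | 9

so w = (9, 7, 2, 4, 3, 1, 5, 6, 8).

ℓ(w)=18; the 4 essential cells (i,j,r):

[(1, 8, 0), (2, 6, 0), (4, 3, 1), (5, 1, 0)]


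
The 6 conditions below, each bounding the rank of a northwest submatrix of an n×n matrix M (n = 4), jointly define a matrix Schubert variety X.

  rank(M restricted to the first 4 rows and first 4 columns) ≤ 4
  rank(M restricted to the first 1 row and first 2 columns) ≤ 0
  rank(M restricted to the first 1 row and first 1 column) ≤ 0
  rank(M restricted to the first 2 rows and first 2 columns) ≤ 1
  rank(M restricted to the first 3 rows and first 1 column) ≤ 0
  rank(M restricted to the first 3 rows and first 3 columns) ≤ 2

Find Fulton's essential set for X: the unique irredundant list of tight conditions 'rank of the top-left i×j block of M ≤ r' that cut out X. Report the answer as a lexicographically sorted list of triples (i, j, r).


The tightest implied rank at each (i,j), from the 6 conditions:

  0, 0, 1, 1
  0, 1, 2, 2
  0, 1, 2, 3
  1, 2, 3, 4

hence w(1..4) = (3, 2, 4, 1).

D(w) has 4 cells with 2 SE-corners; essential set:

[(1, 2, 0), (3, 1, 0)]


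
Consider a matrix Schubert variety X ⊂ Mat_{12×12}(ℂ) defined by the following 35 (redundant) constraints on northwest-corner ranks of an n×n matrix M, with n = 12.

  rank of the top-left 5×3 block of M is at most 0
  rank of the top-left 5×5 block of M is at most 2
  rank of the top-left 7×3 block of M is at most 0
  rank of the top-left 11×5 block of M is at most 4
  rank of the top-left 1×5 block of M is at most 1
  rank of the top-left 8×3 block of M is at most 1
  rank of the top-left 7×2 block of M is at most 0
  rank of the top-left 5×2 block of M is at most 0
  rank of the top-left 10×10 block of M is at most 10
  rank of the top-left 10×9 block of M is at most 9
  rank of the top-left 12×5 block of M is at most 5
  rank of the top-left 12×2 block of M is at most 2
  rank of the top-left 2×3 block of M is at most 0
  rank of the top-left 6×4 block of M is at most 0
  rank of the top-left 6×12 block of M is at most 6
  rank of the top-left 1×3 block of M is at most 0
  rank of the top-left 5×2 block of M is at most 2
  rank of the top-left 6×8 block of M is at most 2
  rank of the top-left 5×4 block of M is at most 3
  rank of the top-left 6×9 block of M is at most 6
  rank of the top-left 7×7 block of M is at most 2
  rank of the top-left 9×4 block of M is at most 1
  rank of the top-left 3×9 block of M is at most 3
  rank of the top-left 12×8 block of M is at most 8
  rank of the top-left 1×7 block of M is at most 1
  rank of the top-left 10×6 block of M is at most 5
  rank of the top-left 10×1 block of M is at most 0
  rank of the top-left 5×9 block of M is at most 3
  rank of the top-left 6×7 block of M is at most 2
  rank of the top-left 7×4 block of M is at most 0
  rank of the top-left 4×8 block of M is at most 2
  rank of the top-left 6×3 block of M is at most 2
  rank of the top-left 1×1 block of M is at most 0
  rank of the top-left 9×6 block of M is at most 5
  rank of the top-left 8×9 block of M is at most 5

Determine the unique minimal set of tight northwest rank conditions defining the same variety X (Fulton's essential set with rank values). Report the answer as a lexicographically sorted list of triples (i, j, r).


Propagating the 35 rank bounds to every northwest block:

  i=1: 0  0  0  0  1  1  1  1  1  1  1  1
  i=2: 0  0  0  0  1  2  2  2  2  2  2  2
  i=3: 0  0  0  0  1  2  2  2  3  3  3  3
  i=4: 0  0  0  0  1  2  2  2  3  4  4  4
  i=5: 0  0  0  0  1  2  2  2  3  4  5  5
  i=6: 0  0  0  0  1  2  2  2  3  4  5  6
  i=7: 0  0  0  0  1  2  2  3  4  5  6  7
  i=8: 0  1  1  1  2  3  3  4  5  6  7  8
  i=9: 0  1  1  1  2  3  4  5  6  7  8  9
  i=10: 0  1  2  2  3  4  5  6  7  8  9  10
  i=11: 1  2  3  3  4  5  6  7  8  9  10  11
  i=12: 1  2  3  4  5  6  7  8  9  10  11  12

hence w(1..12) = (5, 6, 9, 10, 11, 12, 8, 2, 7, 3, 1, 4).

D(w) has 42 cells with 5 SE-corners; essential set:

[(6, 8, 2), (7, 4, 0), (7, 7, 2), (9, 4, 1), (10, 1, 0)]
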